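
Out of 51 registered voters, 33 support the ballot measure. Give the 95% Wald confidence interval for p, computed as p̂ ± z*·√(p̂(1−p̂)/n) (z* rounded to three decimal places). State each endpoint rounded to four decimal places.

p̂ = 33/51 = 0.64706.
Standard error of p̂: √(0.228374/51) = √0.004477916 = 0.066917.
z* = 1.960 at the 95% level.
Margin = 1.960·0.066917 = 0.13116.
Interval: 0.64706 ± 0.13116 → (0.5159, 0.7782).

(0.5159, 0.7782)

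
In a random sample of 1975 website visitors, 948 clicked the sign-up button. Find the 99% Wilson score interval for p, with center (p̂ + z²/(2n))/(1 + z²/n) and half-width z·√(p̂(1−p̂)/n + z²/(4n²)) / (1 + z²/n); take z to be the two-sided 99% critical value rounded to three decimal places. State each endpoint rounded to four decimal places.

(0.4512, 0.5090)

Here p̂ = 948/1975 = 0.48000 and z = 2.576 (z² = 6.635776).
1 + z²/n = 1.003360.
Adjusted center: (0.48000 + z²/(2n))/1.003360 = 0.48007.
Radicand: p̂(1−p̂)/n + z²/(4n²) = 0.000126380 + 0.000000425 = 0.000126805.
Half-width = 2.576·√0.000126805/1.003360 = 0.02891.
So the interval runs from 0.4512 to 0.5090.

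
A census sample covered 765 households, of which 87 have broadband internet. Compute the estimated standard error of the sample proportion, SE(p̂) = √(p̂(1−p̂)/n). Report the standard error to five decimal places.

With x = 87 successes in n = 765, p̂ = 0.11373.
p̂(1−p̂) = 0.100795.
SE = √(0.100795/765) = √0.000131758 = 0.01148.

SE = 0.01148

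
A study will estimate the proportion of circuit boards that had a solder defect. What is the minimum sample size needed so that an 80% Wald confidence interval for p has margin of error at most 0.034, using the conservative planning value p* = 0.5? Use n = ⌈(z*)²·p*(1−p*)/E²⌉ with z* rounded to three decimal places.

n = 356

For 80% confidence, z* = 1.282.
p*(1−p*) = 0.50·0.50 = 0.2500.
(z*)²·p*(1−p*)/E² = 1.643524·0.2500/0.001156 = 355.433.
⌈355.433⌉ = 356.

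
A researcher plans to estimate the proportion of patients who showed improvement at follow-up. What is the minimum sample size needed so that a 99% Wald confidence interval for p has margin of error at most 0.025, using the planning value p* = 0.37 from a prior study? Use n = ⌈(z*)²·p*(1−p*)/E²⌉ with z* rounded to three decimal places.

n = 2475

z* = 2.576 at the 99% level.
p*(1−p*) = 0.37·0.63 = 0.2331.
Required n before rounding: 6.635776 × 0.2331 / 0.025² = 2474.879.
⌈2474.879⌉ = 2475.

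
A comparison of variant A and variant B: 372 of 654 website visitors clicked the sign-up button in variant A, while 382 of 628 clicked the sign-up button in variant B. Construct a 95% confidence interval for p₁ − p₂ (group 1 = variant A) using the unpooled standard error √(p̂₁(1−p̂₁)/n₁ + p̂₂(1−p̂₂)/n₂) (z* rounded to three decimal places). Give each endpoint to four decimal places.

(-0.0933, 0.0144)

p̂₁ = 0.56881, p̂₂ = 0.60828, so the observed difference is -0.03947.
Unpooled SE = √(p̂₁(1−p̂₁)/n₁ + p̂₂(1−p̂₂)/n₂) = √(0.000375024 + 0.000379419) = 0.027467.
For 95% confidence, z* = 1.960. Margin = 1.960·0.027467 = 0.05384.
CI: -0.03947 ± 0.05384 = (-0.0933, 0.0144).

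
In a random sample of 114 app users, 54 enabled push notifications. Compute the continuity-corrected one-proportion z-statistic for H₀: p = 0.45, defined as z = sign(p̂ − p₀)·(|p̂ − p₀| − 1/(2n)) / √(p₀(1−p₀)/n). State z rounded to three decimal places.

p̂ = 54/114 = 0.47368. p̂ − p₀ = 0.023684.
1/(2n) = 0.004386.
Corrected numerator: |0.023684| − 0.004386 = 0.019298.
Under H₀, SE = √(p₀(1−p₀)/n) = √(0.45·0.55/114) = √0.002171053 = 0.046595.
z = (+)0.019298/0.046595 = 0.414.

z = 0.414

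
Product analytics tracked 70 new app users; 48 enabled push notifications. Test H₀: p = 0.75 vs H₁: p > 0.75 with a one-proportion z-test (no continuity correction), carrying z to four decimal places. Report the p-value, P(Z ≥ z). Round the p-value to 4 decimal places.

p̂ = 48/70 = 0.68571.
Under H₀, SE = √(p₀(1−p₀)/n) = √(0.75·0.25/70) = √0.002678571 = 0.051755.
z = (p̂ − p₀)/SE = (48/70 − 0.75)/0.051755 ≈ -1.2421.
p-value = P(Z ≥ z) with z = -1.2421 → 0.8929.

p-value = 0.8929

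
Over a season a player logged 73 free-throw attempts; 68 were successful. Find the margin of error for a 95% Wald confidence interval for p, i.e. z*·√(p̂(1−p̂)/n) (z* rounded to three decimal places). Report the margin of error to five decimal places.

ME = 0.05794

With x = 68 successes in n = 73, p̂ = 0.93151.
SE = √(p̂(1−p̂)/n) = √(0.063802/73) = 0.029563.
The 95% critical value is z* = 1.960.
Margin of error = z*·SE = 1.960 × 0.029563 = 0.05794.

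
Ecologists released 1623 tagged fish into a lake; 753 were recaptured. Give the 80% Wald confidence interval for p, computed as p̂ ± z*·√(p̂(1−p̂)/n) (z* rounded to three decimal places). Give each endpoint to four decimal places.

(0.4481, 0.4798)

p̂ = 753/1623 = 0.46396.
Standard error of p̂: √(0.248701/1623) = √0.000153235 = 0.012379.
For 80% confidence, z* = 1.282.
Margin of error: 1.282 × 0.012379 = 0.01587.
CI: 0.46396 ± 0.01587 = (0.4481, 0.4798).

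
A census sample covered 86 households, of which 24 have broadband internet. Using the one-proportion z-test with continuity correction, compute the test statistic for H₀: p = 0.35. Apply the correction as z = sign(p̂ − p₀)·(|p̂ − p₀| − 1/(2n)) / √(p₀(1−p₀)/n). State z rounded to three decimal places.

Sample proportion p̂ = 24/86 = 0.27907. p̂ − p₀ = -0.070930.
Continuity correction 1/(2n) = 1/172 = 0.005814.
Corrected numerator: |-0.070930| − 0.005814 = 0.065116.
Null standard error: √(0.35·0.65/86) = √0.002645349 = 0.051433.
z = −0.065116/0.051433 = -1.266.

z = -1.266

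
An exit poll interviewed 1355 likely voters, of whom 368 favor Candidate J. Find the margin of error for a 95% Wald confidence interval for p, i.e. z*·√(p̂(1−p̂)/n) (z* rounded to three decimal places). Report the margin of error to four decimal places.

ME = 0.0237

Sample proportion p̂ = 368/1355 = 0.27159.
SE(p̂) = √(0.27159·0.72841/1355) = 0.012083.
For 95% confidence, z* = 1.960.
Margin of error = z*·SE = 1.960 × 0.012083 = 0.0237.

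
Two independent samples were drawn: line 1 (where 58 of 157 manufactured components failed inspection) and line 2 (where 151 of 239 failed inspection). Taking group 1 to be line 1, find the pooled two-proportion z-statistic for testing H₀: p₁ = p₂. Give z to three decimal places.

p̂₁ = 58/157 = 0.36943, p̂₂ = 151/239 = 0.63180.
Pooling: p̂ = 209/396 = 0.52778.
Pooled SE = √[0.2492284·0.01055353] ≈ 0.051286.
z = -0.26237/0.051286 = -5.116.

z = -5.116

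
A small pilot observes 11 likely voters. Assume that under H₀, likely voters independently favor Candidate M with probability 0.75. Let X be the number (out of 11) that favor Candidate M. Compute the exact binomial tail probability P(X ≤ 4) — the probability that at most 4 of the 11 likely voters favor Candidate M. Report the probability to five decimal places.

P = 0.00756

X is binomial with n = 11 and p = 0.75.
P(X ≤ 4) = Σ_{j=0}^{4} C(11,j)·0.75^j·0.25^{11−j}.
= 0.000000 + 0.000008 + 0.000118 + 0.001062 + 0.006373 = 0.00756.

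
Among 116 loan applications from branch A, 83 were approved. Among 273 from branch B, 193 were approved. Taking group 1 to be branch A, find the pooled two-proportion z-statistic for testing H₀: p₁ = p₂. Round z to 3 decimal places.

Sample proportions: p̂₁ = 83/116 = 0.71552 and p̂₂ = 193/273 = 0.70696.
Pooling: p̂ = 276/389 = 0.70951.
Pooled SE = √[0.2061049·0.01228369] ≈ 0.050316.
z = (p̂₁ − p̂₂)/SE = (0.71552 − 0.70696)/0.050316 = 0.00856/0.050316 = 0.170.

z = 0.170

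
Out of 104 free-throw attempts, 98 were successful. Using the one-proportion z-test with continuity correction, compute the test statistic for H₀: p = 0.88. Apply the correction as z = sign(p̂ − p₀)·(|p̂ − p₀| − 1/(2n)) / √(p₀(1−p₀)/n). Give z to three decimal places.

p̂ = 98/104 = 0.94231. p̂ − p₀ = 0.062308.
Continuity correction 1/(2n) = 1/208 = 0.004808.
Corrected numerator: |0.062308| − 0.004808 = 0.057500.
SE₀ = √(0.88·0.12/104) = 0.031865.
z = (+)0.057500/0.031865 = 1.804.

z = 1.804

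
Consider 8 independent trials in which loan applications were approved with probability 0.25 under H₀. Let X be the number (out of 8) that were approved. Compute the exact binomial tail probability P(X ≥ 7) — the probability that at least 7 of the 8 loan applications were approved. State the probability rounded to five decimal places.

X ~ Binomial(n=8, p=0.25).
P(X ≥ 7) = C(8,7)·0.25^7·0.75^1 + C(8,8)·0.25^8·0.75^0.
= 0.000366 + 0.000015 = 0.00038.

P = 0.00038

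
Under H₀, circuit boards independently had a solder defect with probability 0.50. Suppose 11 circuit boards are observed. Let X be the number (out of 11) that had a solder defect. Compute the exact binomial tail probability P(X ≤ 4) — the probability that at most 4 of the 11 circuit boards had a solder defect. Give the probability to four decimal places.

X ~ Binomial(n=11, p=0.50).
P(X ≤ 4) = Σ_{j=0}^{4} C(11,j)·0.50^j·0.50^{11−j}.
= 0.000488 + 0.005371 + 0.026855 + 0.080566 + 0.161133 = 0.2744.

P = 0.2744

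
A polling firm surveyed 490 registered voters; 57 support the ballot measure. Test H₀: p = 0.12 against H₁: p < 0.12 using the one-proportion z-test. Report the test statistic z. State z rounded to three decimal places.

z = -0.250

With x = 57 successes in n = 490, p̂ = 0.11633.
Null standard error: √(0.12·0.88/490) = √0.000215510 = 0.014680.
Test statistic: z = -0.00367/0.014680 = -0.250.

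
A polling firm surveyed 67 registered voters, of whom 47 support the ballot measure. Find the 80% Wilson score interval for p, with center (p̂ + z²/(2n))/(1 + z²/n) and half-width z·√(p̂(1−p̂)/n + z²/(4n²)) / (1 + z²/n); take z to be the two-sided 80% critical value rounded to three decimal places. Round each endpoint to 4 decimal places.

p̂ = 47/67 = 0.70149; z = 1.282, so z² = 1.643524.
Denominator 1 + z²/n = 1 + 1.643524/67 = 1.024530.
Adjusted center: (0.70149 + z²/(2n))/1.024530 = 0.69667.
Radicand: p̂(1−p̂)/n + z²/(4n²) = 0.003125384 + 0.000091531 = 0.003216915.
Half-width = z·√(radicand)/denom = 1.282·0.056718/1.024530 = 0.07097.
CI: 0.69667 ± 0.07097 = (0.6257, 0.7676).

(0.6257, 0.7676)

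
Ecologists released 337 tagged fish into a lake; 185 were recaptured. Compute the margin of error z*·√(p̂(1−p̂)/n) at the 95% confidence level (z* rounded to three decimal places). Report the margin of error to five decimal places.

Sample proportion p̂ = 185/337 = 0.54896.
SE = √(p̂(1−p̂)/n) = √(0.247603/337) = 0.027106.
For 95% confidence, z* = 1.960.
So ME = 0.05313.

ME = 0.05313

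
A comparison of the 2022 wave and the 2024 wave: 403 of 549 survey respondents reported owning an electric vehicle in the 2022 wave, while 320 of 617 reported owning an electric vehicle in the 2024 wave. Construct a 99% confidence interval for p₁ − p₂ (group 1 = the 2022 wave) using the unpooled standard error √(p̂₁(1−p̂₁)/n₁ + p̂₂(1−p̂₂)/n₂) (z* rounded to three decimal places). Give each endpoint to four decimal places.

(0.1444, 0.2864)

p̂₁ = 403/549 = 0.73406, p̂₂ = 320/617 = 0.51864; p̂₁ − p̂₂ = 0.21542.
SE = √(0.000355583 + 0.000404623) = √0.000760206 = 0.027572.
The 99% critical value is z* = 2.576. Margin of error = 0.07103.
CI: 0.21542 ± 0.07103 = (0.1444, 0.2864).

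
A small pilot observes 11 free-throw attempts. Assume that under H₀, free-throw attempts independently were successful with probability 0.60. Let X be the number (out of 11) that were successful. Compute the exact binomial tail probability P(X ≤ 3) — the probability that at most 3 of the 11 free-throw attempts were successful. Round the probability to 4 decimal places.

X is binomial with n = 11 and p = 0.60.
P(X ≤ 3) = C(11,0)·0.60^0·0.40^11 + C(11,1)·0.60^1·0.40^10 + C(11,2)·0.60^2·0.40^9 + C(11,3)·0.60^3·0.40^8.
= 0.000042 + 0.000692 + 0.005190 + 0.023357 = 0.0293.

P = 0.0293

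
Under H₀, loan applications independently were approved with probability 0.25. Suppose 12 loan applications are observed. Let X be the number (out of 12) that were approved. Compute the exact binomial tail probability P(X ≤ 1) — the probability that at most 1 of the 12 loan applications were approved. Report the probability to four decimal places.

P = 0.1584

X ~ Binomial(n=12, p=0.25).
P(X ≤ 1) = C(12,0)·0.25^0·0.75^12 + C(12,1)·0.25^1·0.75^11.
= 0.031676 + 0.126705 = 0.1584.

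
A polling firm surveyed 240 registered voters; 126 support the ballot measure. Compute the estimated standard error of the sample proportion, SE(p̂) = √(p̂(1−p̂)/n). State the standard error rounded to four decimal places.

The sample proportion is 126/240 = 0.52500.
p̂(1−p̂) = 0.249375.
Dividing by n and taking the root: √0.001039063 = 0.0322.

SE = 0.0322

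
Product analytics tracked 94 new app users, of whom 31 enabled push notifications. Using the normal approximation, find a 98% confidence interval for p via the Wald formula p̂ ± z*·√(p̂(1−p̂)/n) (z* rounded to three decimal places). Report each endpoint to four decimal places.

(0.2170, 0.4426)

Sample proportion p̂ = 31/94 = 0.32979.
Standard error of p̂: √(0.221028/94) = √0.002351358 = 0.048491.
z* = 2.326 at the 98% level.
Margin = 2.326·0.048491 = 0.11279.
CI: 0.32979 ± 0.11279 = (0.2170, 0.4426).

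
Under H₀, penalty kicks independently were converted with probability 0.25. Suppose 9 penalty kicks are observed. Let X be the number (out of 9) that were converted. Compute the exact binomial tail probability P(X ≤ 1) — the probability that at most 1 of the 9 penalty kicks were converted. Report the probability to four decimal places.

X is binomial with n = 9 and p = 0.25.
P(X ≤ 1) = C(9,0)·0.25^0·0.75^9 + C(9,1)·0.25^1·0.75^8.
= 0.075085 + 0.225254 = 0.3003.

P = 0.3003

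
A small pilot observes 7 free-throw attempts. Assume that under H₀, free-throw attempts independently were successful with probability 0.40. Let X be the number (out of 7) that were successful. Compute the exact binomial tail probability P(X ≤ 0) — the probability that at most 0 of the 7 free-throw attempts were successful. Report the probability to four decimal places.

P = 0.0280

X is binomial with n = 7 and p = 0.40.
P(X ≤ 0) = C(7,0)·0.40^0·0.60^7.
= 0.027994 = 0.0280.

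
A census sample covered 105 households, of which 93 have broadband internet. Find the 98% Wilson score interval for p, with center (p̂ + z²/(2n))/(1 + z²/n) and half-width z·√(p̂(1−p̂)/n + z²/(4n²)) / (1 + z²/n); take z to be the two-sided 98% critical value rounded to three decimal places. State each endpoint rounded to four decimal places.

p̂ = 93/105 = 0.88571; z = 2.326, so z² = 5.410276.
Denominator 1 + z²/n = 1 + 5.410276/105 = 1.051526.
Center = (0.88571 + 0.025763)/1.051526 = 0.86681.
Radicand: p̂(1−p̂)/n + z²/(4n²) = 0.000964043 + 0.000122682 = 0.001086725.
Half-width = z·√(radicand)/denom = 2.326·0.032966/1.051526 = 0.07292.
CI: 0.86681 ± 0.07292 = (0.7939, 0.9397).

(0.7939, 0.9397)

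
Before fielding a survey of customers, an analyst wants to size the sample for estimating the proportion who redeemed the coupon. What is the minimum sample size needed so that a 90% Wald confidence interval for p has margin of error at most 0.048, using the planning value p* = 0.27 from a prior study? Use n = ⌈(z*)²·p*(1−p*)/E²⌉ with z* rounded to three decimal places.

n = 232

The 90% critical value is z* = 1.645.
p*(1−p*) = 0.27·0.73 = 0.1971.
Required n before rounding: 2.706025 × 0.1971 / 0.048² = 231.492.
Rounding up, n = 232.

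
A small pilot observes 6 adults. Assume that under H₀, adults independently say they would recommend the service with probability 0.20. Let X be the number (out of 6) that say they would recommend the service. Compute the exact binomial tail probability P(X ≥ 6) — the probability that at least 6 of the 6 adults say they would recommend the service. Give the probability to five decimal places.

P = 0.00006

X ~ Binomial(n=6, p=0.20).
P(X ≥ 6) = C(6,6)·0.20^6·0.80^0.
= 0.000064 = 0.00006.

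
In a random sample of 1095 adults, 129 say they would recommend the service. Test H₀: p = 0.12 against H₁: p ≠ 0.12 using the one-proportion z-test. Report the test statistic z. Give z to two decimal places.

Sample proportion p̂ = 129/1095 = 0.11781.
Under H₀, SE = √(p₀(1−p₀)/n) = √(0.12·0.88/1095) = √0.000096438 = 0.009820.
z = (0.11781 − 0.12)/0.009820 = -0.00219/0.009820 = -0.22.

z = -0.22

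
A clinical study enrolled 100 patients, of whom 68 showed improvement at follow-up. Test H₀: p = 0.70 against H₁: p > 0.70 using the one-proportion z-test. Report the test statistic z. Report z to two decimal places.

z = -0.44

The sample proportion is 68/100 = 0.68000.
Null standard error: √(0.70·0.30/100) = √0.002100000 = 0.045826.
z = (0.68000 − 0.70)/0.045826 = -0.02000/0.045826 = -0.44.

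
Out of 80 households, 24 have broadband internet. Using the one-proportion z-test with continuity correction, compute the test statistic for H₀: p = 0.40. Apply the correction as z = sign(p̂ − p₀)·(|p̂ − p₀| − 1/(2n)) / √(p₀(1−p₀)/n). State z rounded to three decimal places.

z = -1.712

Sample proportion p̂ = 24/80 = 0.30000. p̂ − p₀ = -0.100000.
Continuity correction 1/(2n) = 1/160 = 0.006250.
Corrected numerator: |-0.100000| − 0.006250 = 0.093750.
Under H₀, SE = √(p₀(1−p₀)/n) = √(0.40·0.60/80) = √0.003000000 = 0.054772.
z = (−)0.093750/0.054772 = -1.712.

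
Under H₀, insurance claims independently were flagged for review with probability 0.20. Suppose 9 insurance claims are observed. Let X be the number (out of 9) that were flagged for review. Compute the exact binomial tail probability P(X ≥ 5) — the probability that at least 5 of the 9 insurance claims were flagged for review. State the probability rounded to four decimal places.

X ~ Binomial(n=9, p=0.20).
P(X ≥ 5) = Σ_{j=5}^{9} C(9,j)·0.20^j·0.80^{9−j}.
= 0.016515 + 0.002753 + 0.000295 + 0.000018 + 0.000001 = 0.0196.

P = 0.0196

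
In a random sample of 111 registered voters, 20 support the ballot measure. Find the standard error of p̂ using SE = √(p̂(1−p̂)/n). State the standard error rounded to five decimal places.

p̂ = 20/111 = 0.18018.
p̂(1−p̂) = 0.18018·0.81982 = 0.147715.
SE = √(0.147715/111) = √0.001330766 = 0.03648.

SE = 0.03648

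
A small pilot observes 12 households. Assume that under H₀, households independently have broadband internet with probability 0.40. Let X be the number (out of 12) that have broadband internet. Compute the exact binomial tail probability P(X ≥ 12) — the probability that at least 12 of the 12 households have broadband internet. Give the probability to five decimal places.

X ~ Binomial(n=12, p=0.40).
P(X ≥ 12) = C(12,12)·0.40^12·0.60^0.
= 0.000017 = 0.00002.

P = 0.00002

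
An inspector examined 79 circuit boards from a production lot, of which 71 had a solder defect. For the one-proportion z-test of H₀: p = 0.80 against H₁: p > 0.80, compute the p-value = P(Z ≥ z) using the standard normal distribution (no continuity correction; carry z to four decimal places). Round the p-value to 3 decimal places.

The sample proportion is 71/79 = 0.89873.
Under H₀, SE = √(p₀(1−p₀)/n) = √(0.80·0.20/79) = √0.002025316 = 0.045004.
Test statistic (full precision, shown to 4 dp): z = (71/79 − 0.80)/SE₀ ≈ 2.1939.
p-value = P(Z ≥ z) with z = 2.1939 → 0.014.

p-value = 0.014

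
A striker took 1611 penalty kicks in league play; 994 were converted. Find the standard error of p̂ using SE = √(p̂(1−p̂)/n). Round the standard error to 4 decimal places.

SE = 0.0121

Sample proportion p̂ = 994/1611 = 0.61701.
p̂(1−p̂) = 0.61701·0.38299 = 0.236309.
Dividing by n and taking the root: √0.000146685 = 0.0121.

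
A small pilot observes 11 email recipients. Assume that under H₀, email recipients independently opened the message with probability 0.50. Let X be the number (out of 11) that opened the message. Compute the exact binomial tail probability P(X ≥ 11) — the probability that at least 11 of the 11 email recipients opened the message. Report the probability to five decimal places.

X ~ Binomial(n=11, p=0.50).
P(X ≥ 11) = C(11,11)·0.50^11·0.50^0.
= 0.000488 = 0.00049.

P = 0.00049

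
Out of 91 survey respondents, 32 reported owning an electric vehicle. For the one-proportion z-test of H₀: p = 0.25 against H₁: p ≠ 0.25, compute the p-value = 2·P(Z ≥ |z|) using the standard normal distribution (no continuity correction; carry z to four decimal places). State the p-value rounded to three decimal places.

p-value = 0.025

Sample proportion p̂ = 32/91 = 0.35165.
SE₀ = √(0.25·0.75/91) = 0.045392.
z = (p̂ − p₀)/SE = (32/91 − 0.25)/0.045392 ≈ 2.2393.
From the standard normal, 2·P(Z ≥ |z|) = 0.025.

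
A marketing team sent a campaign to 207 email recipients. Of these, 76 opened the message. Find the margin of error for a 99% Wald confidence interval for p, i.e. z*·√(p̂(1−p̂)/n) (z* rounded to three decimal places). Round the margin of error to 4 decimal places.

Sample proportion p̂ = 76/207 = 0.36715.
SE = √(p̂(1−p̂)/n) = √(0.232351/207) = 0.033503.
The 99% critical value is z* = 2.576.
Margin of error = z*·SE = 2.576 × 0.033503 = 0.0863.

ME = 0.0863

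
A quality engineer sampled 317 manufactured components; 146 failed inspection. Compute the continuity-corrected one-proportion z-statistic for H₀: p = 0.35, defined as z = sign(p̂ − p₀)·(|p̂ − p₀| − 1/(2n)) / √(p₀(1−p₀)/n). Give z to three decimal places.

z = 4.068

Sample proportion p̂ = 146/317 = 0.46057. p̂ − p₀ = 0.110568.
Continuity correction 1/(2n) = 1/634 = 0.001577.
Corrected numerator: |0.110568| − 0.001577 = 0.108991.
SE₀ = √(0.35·0.65/317) = 0.026789.
z = (+)0.108991/0.026789 = 4.068.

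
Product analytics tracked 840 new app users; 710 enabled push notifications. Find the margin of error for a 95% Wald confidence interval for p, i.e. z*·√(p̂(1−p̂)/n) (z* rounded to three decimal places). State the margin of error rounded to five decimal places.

p̂ = 710/840 = 0.84524.
Standard error of p̂: √(0.130811/840) = √0.000155727 = 0.012479.
z* = 1.960 at the 95% level.
ME = 1.960·0.012479 = 0.02446.

ME = 0.02446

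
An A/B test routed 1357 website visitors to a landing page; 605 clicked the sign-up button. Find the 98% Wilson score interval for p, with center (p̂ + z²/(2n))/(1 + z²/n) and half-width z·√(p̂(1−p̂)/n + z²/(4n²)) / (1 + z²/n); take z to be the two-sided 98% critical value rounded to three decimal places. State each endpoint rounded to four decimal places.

Here p̂ = 605/1357 = 0.44584 and z = 2.326 (z² = 5.410276).
Denominator 1 + z²/n = 1 + 5.410276/1357 = 1.003987.
Adjusted center: (0.44584 + z²/(2n))/1.003987 = 0.44605.
Radicand: p̂(1−p̂)/n + z²/(4n²) = 0.000182068 + 0.000000735 = 0.000182803.
Half-width = 2.326·√0.000182803/1.003987 = 0.03132.
So the interval runs from 0.4147 to 0.4774.

(0.4147, 0.4774)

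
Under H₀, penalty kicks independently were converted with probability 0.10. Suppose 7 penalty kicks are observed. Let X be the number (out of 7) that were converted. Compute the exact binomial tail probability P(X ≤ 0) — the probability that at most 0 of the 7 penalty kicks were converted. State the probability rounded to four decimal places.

P = 0.4783

X ~ Binomial(n=7, p=0.10).
P(X ≤ 0) = C(7,0)·0.10^0·0.90^7.
= 0.478297 = 0.4783.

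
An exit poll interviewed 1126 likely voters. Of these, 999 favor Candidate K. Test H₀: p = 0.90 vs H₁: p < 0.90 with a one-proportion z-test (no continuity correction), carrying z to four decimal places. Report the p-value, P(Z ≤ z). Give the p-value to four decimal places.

p-value = 0.0763

With x = 999 successes in n = 1126, p̂ = 0.88721.
Null standard error: √(0.90·0.10/1126) = √0.000079929 = 0.008940.
z = (p̂ − p₀)/SE = (999/1126 − 0.90)/0.008940 ≈ -1.4304.
From the standard normal, P(Z ≤ z) = 0.0763.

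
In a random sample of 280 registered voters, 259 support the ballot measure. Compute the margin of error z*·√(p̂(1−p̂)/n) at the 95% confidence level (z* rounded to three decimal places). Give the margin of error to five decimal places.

p̂ = 259/280 = 0.92500.
SE(p̂) = √(0.92500·0.07500/280) = 0.015741.
For 95% confidence, z* = 1.960.
ME = 1.960·0.015741 = 0.03085.

ME = 0.03085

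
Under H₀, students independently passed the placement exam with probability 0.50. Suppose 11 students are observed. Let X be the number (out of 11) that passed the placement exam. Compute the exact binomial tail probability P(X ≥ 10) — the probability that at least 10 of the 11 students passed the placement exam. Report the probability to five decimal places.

P = 0.00586

X ~ Binomial(n=11, p=0.50).
P(X ≥ 10) = C(11,10)·0.50^10·0.50^1 + C(11,11)·0.50^11·0.50^0.
= 0.005371 + 0.000488 = 0.00586.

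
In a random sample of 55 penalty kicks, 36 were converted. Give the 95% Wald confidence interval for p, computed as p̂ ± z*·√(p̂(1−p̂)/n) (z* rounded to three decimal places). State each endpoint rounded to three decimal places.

Sample proportion p̂ = 36/55 = 0.65455.
SE(p̂) = √(0.65455·0.34545/55) = 0.064119.
For 95% confidence, z* = 1.960.
Margin of error: 1.960 × 0.064119 = 0.12567.
CI: 0.65455 ± 0.12567 = (0.529, 0.780).

(0.529, 0.780)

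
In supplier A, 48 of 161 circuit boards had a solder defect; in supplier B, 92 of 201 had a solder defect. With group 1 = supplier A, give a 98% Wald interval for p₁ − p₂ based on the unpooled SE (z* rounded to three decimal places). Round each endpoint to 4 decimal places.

p̂₁ = 0.29814, p̂₂ = 0.45771, so the observed difference is -0.15957.
Unpooled SE = √(p̂₁(1−p̂₁)/n₁ + p̂₂(1−p̂₂)/n₂) = √(0.001299697 + 0.001234884) = 0.050345.
For 98% confidence, z* = 2.326. Margin of error = 0.11710.
So the interval runs from -0.2767 to -0.0425.

(-0.2767, -0.0425)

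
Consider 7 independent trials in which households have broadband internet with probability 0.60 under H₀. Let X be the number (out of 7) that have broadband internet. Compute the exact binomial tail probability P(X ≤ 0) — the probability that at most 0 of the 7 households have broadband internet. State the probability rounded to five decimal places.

P = 0.00164

X is binomial with n = 7 and p = 0.60.
P(X ≤ 0) = C(7,0)·0.60^0·0.40^7.
= 0.001638 = 0.00164.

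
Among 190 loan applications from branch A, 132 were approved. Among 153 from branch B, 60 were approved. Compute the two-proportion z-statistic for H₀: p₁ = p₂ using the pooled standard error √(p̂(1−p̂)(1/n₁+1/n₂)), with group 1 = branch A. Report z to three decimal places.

z = 5.611

p̂₁ = 132/190 = 0.69474, p̂₂ = 60/153 = 0.39216.
Pooling: p̂ = 192/343 = 0.55977.
Pooled SE = √[0.2464279·0.01179911] ≈ 0.053922.
z = (p̂₁ − p̂₂)/SE = (0.69474 − 0.39216)/0.053922 = 0.30258/0.053922 = 5.611.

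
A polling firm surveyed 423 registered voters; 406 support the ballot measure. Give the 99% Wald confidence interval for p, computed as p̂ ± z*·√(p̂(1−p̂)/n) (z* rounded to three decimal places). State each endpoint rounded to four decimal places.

p̂ = 406/423 = 0.95981.
Standard error of p̂: √(0.038574/423) = √0.000091191 = 0.009549.
The 99% critical value is z* = 2.576.
Margin of error: 2.576 × 0.009549 = 0.02460.
So the interval runs from 0.9352 to 0.9844.

(0.9352, 0.9844)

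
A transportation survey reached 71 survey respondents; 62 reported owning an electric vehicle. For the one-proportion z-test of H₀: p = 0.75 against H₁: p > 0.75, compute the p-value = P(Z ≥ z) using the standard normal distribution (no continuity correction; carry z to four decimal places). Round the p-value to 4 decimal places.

p-value = 0.0082

With x = 62 successes in n = 71, p̂ = 0.87324.
Under H₀, SE = √(p₀(1−p₀)/n) = √(0.75·0.25/71) = √0.002640845 = 0.051389.
Test statistic (full precision, shown to 4 dp): z = (62/71 − 0.75)/SE₀ ≈ 2.3982.
p-value = P(Z ≥ z) with z = 2.3982 → 0.0082.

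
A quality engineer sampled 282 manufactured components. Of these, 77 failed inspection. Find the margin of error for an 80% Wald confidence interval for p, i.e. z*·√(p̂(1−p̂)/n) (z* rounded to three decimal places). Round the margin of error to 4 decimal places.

ME = 0.0340

p̂ = 77/282 = 0.27305.
Standard error of p̂: √(0.198494/282) = √0.000703878 = 0.026531.
For 80% confidence, z* = 1.282.
ME = 1.282·0.026531 = 0.0340.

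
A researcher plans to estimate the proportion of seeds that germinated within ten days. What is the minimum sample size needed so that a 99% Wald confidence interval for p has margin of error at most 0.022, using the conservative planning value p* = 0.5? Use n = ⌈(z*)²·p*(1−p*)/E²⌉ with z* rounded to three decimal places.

n = 3428

z* = 2.576 at the 99% level.
p*(1−p*) = 0.50·0.50 = 0.2500.
(z*)²·p*(1−p*)/E² = 6.635776·0.2500/0.000484 = 3427.570.
Rounding up, n = 3428.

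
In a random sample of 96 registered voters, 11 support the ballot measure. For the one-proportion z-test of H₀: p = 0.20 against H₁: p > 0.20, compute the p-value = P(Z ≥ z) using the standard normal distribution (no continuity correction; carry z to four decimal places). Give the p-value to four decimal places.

p-value = 0.9818

With x = 11 successes in n = 96, p̂ = 0.11458.
Null standard error: √(0.20·0.80/96) = √0.001666667 = 0.040825.
Test statistic (full precision, shown to 4 dp): z = (11/96 − 0.20)/SE₀ ≈ -2.0923.
From the standard normal, P(Z ≥ z) = 0.9818.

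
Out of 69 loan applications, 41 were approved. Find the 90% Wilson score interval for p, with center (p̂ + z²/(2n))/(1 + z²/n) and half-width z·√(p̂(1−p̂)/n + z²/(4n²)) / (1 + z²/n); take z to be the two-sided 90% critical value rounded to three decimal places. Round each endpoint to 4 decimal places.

(0.4952, 0.6861)

p̂ = 41/69 = 0.59420; z = 1.645, so z² = 2.706025.
Denominator 1 + z²/n = 1 + 2.706025/69 = 1.039218.
Center = (0.59420 + 0.019609)/1.039218 = 0.59065.
Radicand: p̂(1−p̂)/n + z²/(4n²) = 0.003494577 + 0.000142093 = 0.003636670.
Half-width = z·√(radicand)/denom = 1.645·0.060305/1.039218 = 0.09546.
So the interval runs from 0.4952 to 0.6861.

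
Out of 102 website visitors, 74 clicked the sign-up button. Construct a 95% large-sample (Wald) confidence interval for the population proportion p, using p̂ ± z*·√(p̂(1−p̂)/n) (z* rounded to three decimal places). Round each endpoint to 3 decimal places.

The sample proportion is 74/102 = 0.72549.
Standard error of p̂: √(0.199154/102) = √0.001952492 = 0.044187.
The 95% critical value is z* = 1.960.
Margin = 1.960·0.044187 = 0.08661.
Interval: 0.72549 ± 0.08661 → (0.639, 0.812).

(0.639, 0.812)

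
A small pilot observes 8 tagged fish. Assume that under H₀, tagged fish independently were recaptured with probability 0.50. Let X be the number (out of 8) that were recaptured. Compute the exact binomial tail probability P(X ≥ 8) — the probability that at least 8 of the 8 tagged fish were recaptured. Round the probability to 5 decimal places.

X ~ Binomial(n=8, p=0.50).
P(X ≥ 8) = C(8,8)·0.50^8·0.50^0.
= 0.003906 = 0.00391.

P = 0.00391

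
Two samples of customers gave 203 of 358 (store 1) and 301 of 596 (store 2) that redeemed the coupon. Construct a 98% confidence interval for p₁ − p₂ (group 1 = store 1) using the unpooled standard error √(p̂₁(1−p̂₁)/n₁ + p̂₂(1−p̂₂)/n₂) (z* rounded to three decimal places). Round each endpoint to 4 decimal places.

p̂₁ = 0.56704, p̂₂ = 0.50503, so the observed difference is 0.06201.
Unpooled SE = √(p̂₁(1−p̂₁)/n₁ + p̂₂(1−p̂₂)/n₂) = √(0.000685770 + 0.000419421) = 0.033244.
For 98% confidence, z* = 2.326. Margin = 2.326·0.033244 = 0.07733.
Interval: 0.06201 ± 0.07733 → (-0.0153, 0.1393).

(-0.0153, 0.1393)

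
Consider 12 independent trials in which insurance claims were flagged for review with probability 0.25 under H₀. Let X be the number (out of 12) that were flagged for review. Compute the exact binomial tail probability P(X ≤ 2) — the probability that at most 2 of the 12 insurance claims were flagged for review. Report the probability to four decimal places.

X is binomial with n = 12 and p = 0.25.
P(X ≤ 2) = C(12,0)·0.25^0·0.75^12 + C(12,1)·0.25^1·0.75^11 + C(12,2)·0.25^2·0.75^10.
= 0.031676 + 0.126705 + 0.232293 = 0.3907.

P = 0.3907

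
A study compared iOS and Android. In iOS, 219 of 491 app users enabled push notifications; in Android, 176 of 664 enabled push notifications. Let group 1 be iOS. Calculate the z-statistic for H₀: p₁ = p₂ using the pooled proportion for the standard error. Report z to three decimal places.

Sample proportions: p̂₁ = 219/491 = 0.44603 and p̂₂ = 176/664 = 0.26506.
Pooled p̂ = (219+176)/(491+664) = 395/1155 = 0.34199.
Pooled SE = √[0.2250333·0.00354268] ≈ 0.028235.
z = (p̂₁ − p̂₂)/SE = (0.44603 − 0.26506)/0.028235 = 0.18097/0.028235 = 6.409.

z = 6.409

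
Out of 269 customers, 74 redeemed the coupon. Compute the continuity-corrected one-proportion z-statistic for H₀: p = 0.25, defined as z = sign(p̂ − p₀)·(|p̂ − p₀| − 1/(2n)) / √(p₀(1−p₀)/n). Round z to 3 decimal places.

With x = 74 successes in n = 269, p̂ = 0.27509. p̂ − p₀ = 0.025093.
Continuity correction 1/(2n) = 1/538 = 0.001859.
Corrected numerator: |0.025093| − 0.001859 = 0.023234.
Null standard error: √(0.25·0.75/269) = √0.000697026 = 0.026401.
z = +0.023234/0.026401 = 0.880.

z = 0.880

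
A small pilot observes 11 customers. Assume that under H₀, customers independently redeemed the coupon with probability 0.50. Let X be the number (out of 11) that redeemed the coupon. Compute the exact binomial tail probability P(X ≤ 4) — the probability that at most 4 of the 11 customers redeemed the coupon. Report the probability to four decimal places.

X ~ Binomial(n=11, p=0.50).
P(X ≤ 4) = Σ_{j=0}^{4} C(11,j)·0.50^j·0.50^{11−j}.
= 0.000488 + 0.005371 + 0.026855 + 0.080566 + 0.161133 = 0.2744.

P = 0.2744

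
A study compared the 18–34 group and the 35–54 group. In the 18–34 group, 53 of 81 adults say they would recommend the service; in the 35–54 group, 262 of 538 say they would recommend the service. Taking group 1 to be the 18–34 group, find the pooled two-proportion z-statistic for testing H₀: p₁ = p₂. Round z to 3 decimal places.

p̂₁ = 53/81 = 0.65432, p̂₂ = 262/538 = 0.48699.
Pooled p̂ = (53+262)/(81+538) = 315/619 = 0.50889.
SE = √[p̂(1−p̂)(1/n₁+1/n₂)] = √[0.50889·0.49111·(1/81+1/538)] ≈ 0.059582.
z = (p̂₁ − p̂₂)/SE = (0.65432 − 0.48699)/0.059582 = 0.16733/0.059582 = 2.808.

z = 2.808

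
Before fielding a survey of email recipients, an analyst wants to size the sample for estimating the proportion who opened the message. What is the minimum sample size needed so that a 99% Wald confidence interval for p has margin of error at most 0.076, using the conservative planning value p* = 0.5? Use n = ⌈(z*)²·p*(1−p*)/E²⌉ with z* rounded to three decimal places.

n = 288

z* = 2.576 at the 99% level.
p*(1−p*) = 0.50·0.50 = 0.2500.
Required n before rounding: 6.635776 × 0.2500 / 0.076² = 287.213.
⌈287.213⌉ = 288.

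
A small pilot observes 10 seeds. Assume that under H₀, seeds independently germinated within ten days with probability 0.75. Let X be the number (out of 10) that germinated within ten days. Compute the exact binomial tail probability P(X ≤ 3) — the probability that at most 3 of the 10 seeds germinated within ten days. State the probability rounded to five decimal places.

X is binomial with n = 10 and p = 0.75.
P(X ≤ 3) = C(10,0)·0.75^0·0.25^10 + C(10,1)·0.75^1·0.25^9 + C(10,2)·0.75^2·0.25^8 + C(10,3)·0.75^3·0.25^7.
= 0.000001 + 0.000029 + 0.000386 + 0.003090 = 0.00351.

P = 0.00351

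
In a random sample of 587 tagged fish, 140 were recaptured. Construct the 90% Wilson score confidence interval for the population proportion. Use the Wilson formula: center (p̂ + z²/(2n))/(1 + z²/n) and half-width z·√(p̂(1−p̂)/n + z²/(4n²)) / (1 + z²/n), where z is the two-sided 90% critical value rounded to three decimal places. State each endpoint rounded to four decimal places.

(0.2108, 0.2686)

p̂ = 140/587 = 0.23850; z = 1.645, so z² = 2.706025.
Denominator 1 + z²/n = 1 + 2.706025/587 = 1.004610.
Adjusted center: (0.23850 + z²/(2n))/1.004610 = 0.23970.
Radicand: p̂(1−p̂)/n + z²/(4n²) = 0.000309401 + 0.000001963 = 0.000311364.
Half-width = z·√(radicand)/denom = 1.645·0.017646/1.004610 = 0.02889.
CI: 0.23970 ± 0.02889 = (0.2108, 0.2686).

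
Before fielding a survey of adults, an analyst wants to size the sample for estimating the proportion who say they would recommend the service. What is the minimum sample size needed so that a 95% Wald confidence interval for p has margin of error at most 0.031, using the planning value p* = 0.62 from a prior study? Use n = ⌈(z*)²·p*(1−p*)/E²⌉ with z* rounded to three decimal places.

n = 942

The 95% critical value is z* = 1.960.
p*(1−p*) = 0.62·0.38 = 0.2356.
(z*)²·p*(1−p*)/E² = 3.841600·0.2356/0.000961 = 941.812.
⌈941.812⌉ = 942.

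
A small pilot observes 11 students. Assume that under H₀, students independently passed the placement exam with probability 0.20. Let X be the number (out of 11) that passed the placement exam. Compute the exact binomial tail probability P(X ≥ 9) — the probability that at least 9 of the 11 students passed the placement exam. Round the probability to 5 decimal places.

X is binomial with n = 11 and p = 0.20.
P(X ≥ 9) = C(11,9)·0.20^9·0.80^2 + C(11,10)·0.20^10·0.80^1 + C(11,11)·0.20^11·0.80^0.
= 0.000018 + 0.000001 + 0.000000 = 0.00002.

P = 0.00002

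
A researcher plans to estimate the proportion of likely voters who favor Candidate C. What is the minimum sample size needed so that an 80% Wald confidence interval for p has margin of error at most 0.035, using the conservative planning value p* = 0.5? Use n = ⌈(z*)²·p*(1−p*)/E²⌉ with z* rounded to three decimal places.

n = 336

z* = 1.282 at the 80% level.
p*(1−p*) = 0.2500.
Required n before rounding: 1.643524 × 0.2500 / 0.035² = 335.413.
Rounding up, n = 336.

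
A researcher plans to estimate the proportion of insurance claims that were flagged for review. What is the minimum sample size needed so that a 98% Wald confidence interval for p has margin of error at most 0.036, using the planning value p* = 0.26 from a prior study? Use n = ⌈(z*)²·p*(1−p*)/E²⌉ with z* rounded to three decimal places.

z* = 2.326 at the 98% level.
p*(1−p*) = 0.26·0.74 = 0.1924.
Required n before rounding: 5.410276 × 0.1924 / 0.036² = 803.192.
⌈803.192⌉ = 804.

n = 804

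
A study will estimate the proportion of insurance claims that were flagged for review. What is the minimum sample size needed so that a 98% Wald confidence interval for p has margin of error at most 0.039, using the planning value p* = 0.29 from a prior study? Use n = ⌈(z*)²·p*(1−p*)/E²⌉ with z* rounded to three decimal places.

n = 733

The 98% critical value is z* = 2.326.
p*(1−p*) = 0.2059.
(z*)²·p*(1−p*)/E² = 5.410276·0.2059/0.001521 = 732.397.
⌈732.397⌉ = 733.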